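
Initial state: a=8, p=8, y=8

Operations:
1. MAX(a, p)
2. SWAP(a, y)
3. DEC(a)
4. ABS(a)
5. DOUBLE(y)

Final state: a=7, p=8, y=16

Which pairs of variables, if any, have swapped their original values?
None

Comparing initial and final values:
p: 8 → 8
y: 8 → 16
a: 8 → 7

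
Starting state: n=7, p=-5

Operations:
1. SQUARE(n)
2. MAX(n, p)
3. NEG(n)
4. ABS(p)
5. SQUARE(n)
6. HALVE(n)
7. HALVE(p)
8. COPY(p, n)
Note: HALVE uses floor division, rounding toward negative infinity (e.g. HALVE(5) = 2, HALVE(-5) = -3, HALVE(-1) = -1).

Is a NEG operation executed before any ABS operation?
Yes

First NEG: step 3
First ABS: step 4
Since 3 < 4, NEG comes first.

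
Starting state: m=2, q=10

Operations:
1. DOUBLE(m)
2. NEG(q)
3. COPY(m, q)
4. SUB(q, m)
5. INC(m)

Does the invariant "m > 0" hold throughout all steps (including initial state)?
No, violated after step 3

The invariant is violated after step 3.

State at each step:
Initial: m=2, q=10
After step 1: m=4, q=10
After step 2: m=4, q=-10
After step 3: m=-10, q=-10
After step 4: m=-10, q=0
After step 5: m=-9, q=0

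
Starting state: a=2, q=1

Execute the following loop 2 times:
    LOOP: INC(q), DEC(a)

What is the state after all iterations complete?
a=0, q=3

Iteration trace:
Start: a=2, q=1
After iteration 1: a=1, q=2
After iteration 2: a=0, q=3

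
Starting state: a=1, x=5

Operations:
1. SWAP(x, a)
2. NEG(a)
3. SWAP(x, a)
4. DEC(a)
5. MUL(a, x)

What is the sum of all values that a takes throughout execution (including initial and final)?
2

Values of a at each step:
Initial: a = 1
After step 1: a = 5
After step 2: a = -5
After step 3: a = 1
After step 4: a = 0
After step 5: a = 0
Sum = 1 + 5 + -5 + 1 + 0 + 0 = 2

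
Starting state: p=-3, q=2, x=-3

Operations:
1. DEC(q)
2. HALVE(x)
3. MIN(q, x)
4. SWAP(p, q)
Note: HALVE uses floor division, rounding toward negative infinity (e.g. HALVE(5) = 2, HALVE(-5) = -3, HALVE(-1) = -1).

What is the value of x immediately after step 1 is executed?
x = -3

Tracing x through execution:
Initial: x = -3
After step 1 (DEC(q)): x = -3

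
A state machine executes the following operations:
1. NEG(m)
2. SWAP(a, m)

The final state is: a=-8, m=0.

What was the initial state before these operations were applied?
a=0, m=8

Working backwards:
Final state: a=-8, m=0
Before step 2 (SWAP(a, m)): a=0, m=-8
Before step 1 (NEG(m)): a=0, m=8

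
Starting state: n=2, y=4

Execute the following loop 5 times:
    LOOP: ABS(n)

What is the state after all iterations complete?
n=2, y=4

Iteration trace:
Start: n=2, y=4
After iteration 1: n=2, y=4
After iteration 2: n=2, y=4
After iteration 3: n=2, y=4
After iteration 4: n=2, y=4
After iteration 5: n=2, y=4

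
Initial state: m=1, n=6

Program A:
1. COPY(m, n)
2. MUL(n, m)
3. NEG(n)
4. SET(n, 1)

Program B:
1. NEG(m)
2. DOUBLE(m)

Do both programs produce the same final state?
No

Program A final state: m=6, n=1
Program B final state: m=-2, n=6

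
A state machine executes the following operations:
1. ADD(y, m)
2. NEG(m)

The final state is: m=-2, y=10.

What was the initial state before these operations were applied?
m=2, y=8

Working backwards:
Final state: m=-2, y=10
Before step 2 (NEG(m)): m=2, y=10
Before step 1 (ADD(y, m)): m=2, y=8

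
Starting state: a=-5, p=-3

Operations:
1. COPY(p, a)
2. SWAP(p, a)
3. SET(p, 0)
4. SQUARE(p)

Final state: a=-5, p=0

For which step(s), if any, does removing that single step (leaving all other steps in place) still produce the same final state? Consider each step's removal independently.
Step(s) 2, 4

Testing removal of each single step:
Without step 1: final = a=-3, p=0 (different)
Without step 2: final = a=-5, p=0 (same)
Without step 3: final = a=-5, p=25 (different)
Without step 4: final = a=-5, p=0 (same)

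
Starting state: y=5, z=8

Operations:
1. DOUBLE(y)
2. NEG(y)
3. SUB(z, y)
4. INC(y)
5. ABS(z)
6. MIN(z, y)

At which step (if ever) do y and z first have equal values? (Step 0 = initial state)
Step 6

y and z first become equal after step 6.

Comparing values at each step:
Initial: y=5, z=8
After step 1: y=10, z=8
After step 2: y=-10, z=8
After step 3: y=-10, z=18
After step 4: y=-9, z=18
After step 5: y=-9, z=18
After step 6: y=-9, z=-9 ← equal!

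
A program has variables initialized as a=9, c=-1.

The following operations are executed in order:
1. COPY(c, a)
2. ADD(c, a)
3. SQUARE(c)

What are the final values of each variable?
{a: 9, c: 324}

Step-by-step execution:
Initial: a=9, c=-1
After step 1 (COPY(c, a)): a=9, c=9
After step 2 (ADD(c, a)): a=9, c=18
After step 3 (SQUARE(c)): a=9, c=324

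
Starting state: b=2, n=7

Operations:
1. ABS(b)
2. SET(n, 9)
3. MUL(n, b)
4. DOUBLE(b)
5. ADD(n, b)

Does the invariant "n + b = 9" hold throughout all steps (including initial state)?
No, violated after step 2

The invariant is violated after step 2.

State at each step:
Initial: b=2, n=7
After step 1: b=2, n=7
After step 2: b=2, n=9
After step 3: b=2, n=18
After step 4: b=4, n=18
After step 5: b=4, n=22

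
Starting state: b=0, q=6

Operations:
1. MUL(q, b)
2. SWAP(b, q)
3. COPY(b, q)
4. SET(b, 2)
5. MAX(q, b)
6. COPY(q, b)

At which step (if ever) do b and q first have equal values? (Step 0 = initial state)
Step 1

b and q first become equal after step 1.

Comparing values at each step:
Initial: b=0, q=6
After step 1: b=0, q=0 ← equal!
After step 2: b=0, q=0 ← equal!
After step 3: b=0, q=0 ← equal!
After step 4: b=2, q=0
After step 5: b=2, q=2 ← equal!
After step 6: b=2, q=2 ← equal!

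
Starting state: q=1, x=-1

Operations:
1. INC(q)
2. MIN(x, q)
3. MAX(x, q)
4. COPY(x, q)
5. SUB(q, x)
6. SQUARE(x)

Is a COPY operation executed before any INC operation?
No

First COPY: step 4
First INC: step 1
Since 4 > 1, INC comes first.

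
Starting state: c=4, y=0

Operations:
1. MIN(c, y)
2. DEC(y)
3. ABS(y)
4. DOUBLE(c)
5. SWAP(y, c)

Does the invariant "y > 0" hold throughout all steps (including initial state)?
No, violated at the initial state

The invariant is violated at the initial state (step 0).

State at each step:
Initial: c=4, y=0
After step 1: c=0, y=0
After step 2: c=0, y=-1
After step 3: c=0, y=1
After step 4: c=0, y=1
After step 5: c=1, y=0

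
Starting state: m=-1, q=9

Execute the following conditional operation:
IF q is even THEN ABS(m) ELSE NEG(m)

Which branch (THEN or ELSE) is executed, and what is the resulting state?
Branch: ELSE, Final state: m=1, q=9

Evaluating condition: q is even
Condition is False, so ELSE branch executes
After NEG(m): m=1, q=9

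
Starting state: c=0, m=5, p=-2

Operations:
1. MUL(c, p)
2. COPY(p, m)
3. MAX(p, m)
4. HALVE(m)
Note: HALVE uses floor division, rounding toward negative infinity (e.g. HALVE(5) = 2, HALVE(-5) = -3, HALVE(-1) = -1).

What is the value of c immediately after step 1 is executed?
c = 0

Tracing c through execution:
Initial: c = 0
After step 1 (MUL(c, p)): c = 0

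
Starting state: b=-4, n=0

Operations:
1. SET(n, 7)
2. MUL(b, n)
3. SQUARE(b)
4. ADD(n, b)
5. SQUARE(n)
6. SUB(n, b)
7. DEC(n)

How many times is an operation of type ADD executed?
1

Counting ADD operations:
Step 4: ADD(n, b) ← ADD
Total: 1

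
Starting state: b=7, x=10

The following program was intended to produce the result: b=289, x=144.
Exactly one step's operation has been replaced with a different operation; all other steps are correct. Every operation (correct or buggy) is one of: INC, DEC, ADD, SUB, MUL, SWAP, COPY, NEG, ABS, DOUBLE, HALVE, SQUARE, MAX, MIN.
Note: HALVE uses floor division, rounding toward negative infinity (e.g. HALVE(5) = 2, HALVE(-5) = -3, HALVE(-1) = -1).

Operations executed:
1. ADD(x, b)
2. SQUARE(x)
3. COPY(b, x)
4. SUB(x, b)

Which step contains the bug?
Step 4

Trace with buggy code:
Initial: b=7, x=10
After step 1: b=7, x=17
After step 2: b=7, x=289
After step 3: b=289, x=289
After step 4: b=289, x=0
Actual final b=289, x=0 ≠ expected b=289, x=144.
Step 4 is the only position where a single-operation replacement can produce the expected result.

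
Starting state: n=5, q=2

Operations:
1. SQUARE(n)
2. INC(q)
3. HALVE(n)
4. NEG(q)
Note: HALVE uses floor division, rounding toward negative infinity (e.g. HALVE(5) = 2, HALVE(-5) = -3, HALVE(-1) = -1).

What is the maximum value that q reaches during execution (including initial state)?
3

Values of q at each step:
Initial: q = 2
After step 1: q = 2
After step 2: q = 3 ← maximum
After step 3: q = 3
After step 4: q = -3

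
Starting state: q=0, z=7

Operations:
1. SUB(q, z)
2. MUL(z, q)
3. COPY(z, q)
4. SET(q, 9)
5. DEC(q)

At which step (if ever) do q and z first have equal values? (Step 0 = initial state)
Step 3

q and z first become equal after step 3.

Comparing values at each step:
Initial: q=0, z=7
After step 1: q=-7, z=7
After step 2: q=-7, z=-49
After step 3: q=-7, z=-7 ← equal!
After step 4: q=9, z=-7
After step 5: q=8, z=-7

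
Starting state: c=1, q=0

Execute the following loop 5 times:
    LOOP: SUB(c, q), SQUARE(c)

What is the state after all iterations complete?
c=1, q=0

Iteration trace:
Start: c=1, q=0
After iteration 1: c=1, q=0
After iteration 2: c=1, q=0
After iteration 3: c=1, q=0
After iteration 4: c=1, q=0
After iteration 5: c=1, q=0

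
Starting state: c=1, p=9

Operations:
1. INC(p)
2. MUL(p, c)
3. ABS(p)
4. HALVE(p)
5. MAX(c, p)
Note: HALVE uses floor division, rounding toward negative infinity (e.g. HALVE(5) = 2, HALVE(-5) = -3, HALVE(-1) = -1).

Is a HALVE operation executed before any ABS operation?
No

First HALVE: step 4
First ABS: step 3
Since 4 > 3, ABS comes first.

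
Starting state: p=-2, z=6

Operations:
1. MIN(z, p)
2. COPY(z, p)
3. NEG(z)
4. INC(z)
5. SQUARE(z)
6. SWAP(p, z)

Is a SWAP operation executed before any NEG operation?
No

First SWAP: step 6
First NEG: step 3
Since 6 > 3, NEG comes first.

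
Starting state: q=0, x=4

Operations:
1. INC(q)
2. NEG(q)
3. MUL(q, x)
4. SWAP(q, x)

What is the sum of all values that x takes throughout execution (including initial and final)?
12

Values of x at each step:
Initial: x = 4
After step 1: x = 4
After step 2: x = 4
After step 3: x = 4
After step 4: x = -4
Sum = 4 + 4 + 4 + 4 + -4 = 12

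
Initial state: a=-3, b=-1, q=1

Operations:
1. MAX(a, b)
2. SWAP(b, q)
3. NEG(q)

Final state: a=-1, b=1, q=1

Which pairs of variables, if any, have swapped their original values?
None

Comparing initial and final values:
q: 1 → 1
a: -3 → -1
b: -1 → 1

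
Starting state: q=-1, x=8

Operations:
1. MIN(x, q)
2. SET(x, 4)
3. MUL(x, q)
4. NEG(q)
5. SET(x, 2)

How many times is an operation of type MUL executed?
1

Counting MUL operations:
Step 3: MUL(x, q) ← MUL
Total: 1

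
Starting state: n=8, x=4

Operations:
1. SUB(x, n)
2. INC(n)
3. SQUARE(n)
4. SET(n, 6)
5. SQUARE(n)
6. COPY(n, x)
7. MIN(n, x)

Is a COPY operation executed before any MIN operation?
Yes

First COPY: step 6
First MIN: step 7
Since 6 < 7, COPY comes first.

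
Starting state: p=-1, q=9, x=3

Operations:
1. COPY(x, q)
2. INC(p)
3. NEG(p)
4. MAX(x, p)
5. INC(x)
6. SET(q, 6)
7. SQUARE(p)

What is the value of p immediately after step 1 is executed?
p = -1

Tracing p through execution:
Initial: p = -1
After step 1 (COPY(x, q)): p = -1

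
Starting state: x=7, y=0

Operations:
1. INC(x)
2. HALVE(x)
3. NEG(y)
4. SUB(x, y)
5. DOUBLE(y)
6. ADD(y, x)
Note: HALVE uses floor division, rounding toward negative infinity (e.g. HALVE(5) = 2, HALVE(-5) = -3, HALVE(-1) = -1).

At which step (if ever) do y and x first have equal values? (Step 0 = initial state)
Step 6

y and x first become equal after step 6.

Comparing values at each step:
Initial: y=0, x=7
After step 1: y=0, x=8
After step 2: y=0, x=4
After step 3: y=0, x=4
After step 4: y=0, x=4
After step 5: y=0, x=4
After step 6: y=4, x=4 ← equal!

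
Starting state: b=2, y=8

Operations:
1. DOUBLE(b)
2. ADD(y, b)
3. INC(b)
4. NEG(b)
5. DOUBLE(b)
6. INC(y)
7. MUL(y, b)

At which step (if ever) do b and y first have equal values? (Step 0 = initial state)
Never

b and y never become equal during execution.

Comparing values at each step:
Initial: b=2, y=8
After step 1: b=4, y=8
After step 2: b=4, y=12
After step 3: b=5, y=12
After step 4: b=-5, y=12
After step 5: b=-10, y=12
After step 6: b=-10, y=13
After step 7: b=-10, y=-130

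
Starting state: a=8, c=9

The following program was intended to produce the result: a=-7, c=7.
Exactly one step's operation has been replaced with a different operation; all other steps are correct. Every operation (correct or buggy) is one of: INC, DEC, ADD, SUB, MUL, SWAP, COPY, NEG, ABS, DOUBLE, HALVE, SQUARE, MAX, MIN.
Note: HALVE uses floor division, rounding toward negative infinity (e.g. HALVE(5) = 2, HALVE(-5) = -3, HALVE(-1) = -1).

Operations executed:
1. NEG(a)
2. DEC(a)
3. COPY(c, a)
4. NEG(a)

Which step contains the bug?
Step 1

Trace with buggy code:
Initial: a=8, c=9
After step 1: a=-8, c=9
After step 2: a=-9, c=9
After step 3: a=-9, c=-9
After step 4: a=9, c=-9
Actual final a=9, c=-9 ≠ expected a=-7, c=7.
Step 1 is the only position where a single-operation replacement can produce the expected result.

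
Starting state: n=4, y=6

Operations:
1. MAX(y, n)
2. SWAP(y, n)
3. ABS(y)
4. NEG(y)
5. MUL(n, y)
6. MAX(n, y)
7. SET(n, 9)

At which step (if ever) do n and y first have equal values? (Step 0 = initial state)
Step 6

n and y first become equal after step 6.

Comparing values at each step:
Initial: n=4, y=6
After step 1: n=4, y=6
After step 2: n=6, y=4
After step 3: n=6, y=4
After step 4: n=6, y=-4
After step 5: n=-24, y=-4
After step 6: n=-4, y=-4 ← equal!
After step 7: n=9, y=-4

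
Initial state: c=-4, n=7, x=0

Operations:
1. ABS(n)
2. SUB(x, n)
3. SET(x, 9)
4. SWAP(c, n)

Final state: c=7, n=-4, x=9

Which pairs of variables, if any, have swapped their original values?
(c, n)

Comparing initial and final values:
c: -4 → 7
x: 0 → 9
n: 7 → -4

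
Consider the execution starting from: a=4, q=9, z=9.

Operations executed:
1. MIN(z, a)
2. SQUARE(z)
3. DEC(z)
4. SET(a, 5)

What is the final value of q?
q = 9

Tracing execution:
Step 1: MIN(z, a) → q = 9
Step 2: SQUARE(z) → q = 9
Step 3: DEC(z) → q = 9
Step 4: SET(a, 5) → q = 9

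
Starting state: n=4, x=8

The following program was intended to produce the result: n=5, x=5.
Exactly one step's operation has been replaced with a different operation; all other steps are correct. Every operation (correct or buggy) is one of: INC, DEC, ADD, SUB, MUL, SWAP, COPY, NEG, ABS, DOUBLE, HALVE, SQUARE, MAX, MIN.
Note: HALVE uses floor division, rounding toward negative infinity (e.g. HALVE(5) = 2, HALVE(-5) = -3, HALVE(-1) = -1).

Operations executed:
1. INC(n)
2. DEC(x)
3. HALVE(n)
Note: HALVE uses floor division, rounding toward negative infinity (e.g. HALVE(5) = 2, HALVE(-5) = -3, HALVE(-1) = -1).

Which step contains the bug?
Step 3

Trace with buggy code:
Initial: n=4, x=8
After step 1: n=5, x=8
After step 2: n=5, x=7
After step 3: n=2, x=7
Actual final n=2, x=7 ≠ expected n=5, x=5.
Step 3 is the only position where a single-operation replacement can produce the expected result.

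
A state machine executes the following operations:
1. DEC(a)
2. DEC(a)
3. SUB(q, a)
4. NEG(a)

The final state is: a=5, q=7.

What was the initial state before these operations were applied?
a=-3, q=2

Working backwards:
Final state: a=5, q=7
Before step 4 (NEG(a)): a=-5, q=7
Before step 3 (SUB(q, a)): a=-5, q=2
Before step 2 (DEC(a)): a=-4, q=2
Before step 1 (DEC(a)): a=-3, q=2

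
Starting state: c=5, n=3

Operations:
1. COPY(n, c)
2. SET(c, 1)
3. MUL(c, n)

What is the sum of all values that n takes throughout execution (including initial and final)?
18

Values of n at each step:
Initial: n = 3
After step 1: n = 5
After step 2: n = 5
After step 3: n = 5
Sum = 3 + 5 + 5 + 5 = 18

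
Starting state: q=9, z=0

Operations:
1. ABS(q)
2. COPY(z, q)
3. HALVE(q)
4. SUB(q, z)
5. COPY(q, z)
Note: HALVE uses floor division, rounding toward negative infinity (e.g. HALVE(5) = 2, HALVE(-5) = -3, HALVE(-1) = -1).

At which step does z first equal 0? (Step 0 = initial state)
Step 0

Tracing z:
Initial: z = 0 ← first occurrence
After step 1: z = 0
After step 2: z = 9
After step 3: z = 9
After step 4: z = 9
After step 5: z = 9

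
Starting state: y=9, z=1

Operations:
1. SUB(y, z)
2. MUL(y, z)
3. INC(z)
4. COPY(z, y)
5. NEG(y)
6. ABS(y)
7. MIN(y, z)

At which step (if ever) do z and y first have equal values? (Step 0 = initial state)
Step 4

z and y first become equal after step 4.

Comparing values at each step:
Initial: z=1, y=9
After step 1: z=1, y=8
After step 2: z=1, y=8
After step 3: z=2, y=8
After step 4: z=8, y=8 ← equal!
After step 5: z=8, y=-8
After step 6: z=8, y=8 ← equal!
After step 7: z=8, y=8 ← equal!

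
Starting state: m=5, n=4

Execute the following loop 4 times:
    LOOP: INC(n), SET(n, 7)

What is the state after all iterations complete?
m=5, n=7

Iteration trace:
Start: m=5, n=4
After iteration 1: m=5, n=7
After iteration 2: m=5, n=7
After iteration 3: m=5, n=7
After iteration 4: m=5, n=7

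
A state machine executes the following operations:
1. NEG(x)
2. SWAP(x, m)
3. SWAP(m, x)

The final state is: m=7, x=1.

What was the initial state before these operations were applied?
m=7, x=-1

Working backwards:
Final state: m=7, x=1
Before step 3 (SWAP(m, x)): m=1, x=7
Before step 2 (SWAP(x, m)): m=7, x=1
Before step 1 (NEG(x)): m=7, x=-1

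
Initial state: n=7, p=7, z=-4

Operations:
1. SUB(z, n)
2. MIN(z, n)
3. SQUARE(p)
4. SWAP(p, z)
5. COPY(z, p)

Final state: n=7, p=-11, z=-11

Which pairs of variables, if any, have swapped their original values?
None

Comparing initial and final values:
p: 7 → -11
n: 7 → 7
z: -4 → -11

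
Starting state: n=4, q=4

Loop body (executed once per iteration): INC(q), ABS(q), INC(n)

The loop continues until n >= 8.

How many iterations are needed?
4

Tracing iterations:
Initial: n=4, q=4
After iteration 1: n=5, q=5
After iteration 2: n=6, q=6
After iteration 3: n=7, q=7
After iteration 4: n=8, q=8
n >= 8 now holds, so the loop exits after 4 iterations.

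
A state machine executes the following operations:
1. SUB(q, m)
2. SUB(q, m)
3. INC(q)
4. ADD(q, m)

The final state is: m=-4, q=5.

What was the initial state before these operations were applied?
m=-4, q=0

Working backwards:
Final state: m=-4, q=5
Before step 4 (ADD(q, m)): m=-4, q=9
Before step 3 (INC(q)): m=-4, q=8
Before step 2 (SUB(q, m)): m=-4, q=4
Before step 1 (SUB(q, m)): m=-4, q=0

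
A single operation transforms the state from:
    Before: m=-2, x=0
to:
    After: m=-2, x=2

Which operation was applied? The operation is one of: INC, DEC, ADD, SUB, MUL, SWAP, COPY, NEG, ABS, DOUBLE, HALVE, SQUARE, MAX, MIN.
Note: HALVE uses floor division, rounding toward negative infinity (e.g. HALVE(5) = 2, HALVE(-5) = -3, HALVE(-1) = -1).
SUB(x, m)

Analyzing the change:
Before: m=-2, x=0
After: m=-2, x=2
Variable x changed from 0 to 2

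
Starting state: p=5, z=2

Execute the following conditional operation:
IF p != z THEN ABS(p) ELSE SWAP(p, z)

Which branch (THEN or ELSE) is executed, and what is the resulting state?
Branch: THEN, Final state: p=5, z=2

Evaluating condition: p != z
p = 5, z = 2
Condition is True, so THEN branch executes
After ABS(p): p=5, z=2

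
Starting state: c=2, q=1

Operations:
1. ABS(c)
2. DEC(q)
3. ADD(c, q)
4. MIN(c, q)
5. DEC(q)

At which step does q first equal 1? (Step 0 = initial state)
Step 0

Tracing q:
Initial: q = 1 ← first occurrence
After step 1: q = 1
After step 2: q = 0
After step 3: q = 0
After step 4: q = 0
After step 5: q = -1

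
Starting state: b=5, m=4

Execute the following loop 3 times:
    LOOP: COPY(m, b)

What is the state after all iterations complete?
b=5, m=5

Iteration trace:
Start: b=5, m=4
After iteration 1: b=5, m=5
After iteration 2: b=5, m=5
After iteration 3: b=5, m=5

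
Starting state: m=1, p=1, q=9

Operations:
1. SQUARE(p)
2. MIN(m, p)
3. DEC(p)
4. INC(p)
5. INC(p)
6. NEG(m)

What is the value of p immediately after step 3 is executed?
p = 0

Tracing p through execution:
Initial: p = 1
After step 1 (SQUARE(p)): p = 1
After step 2 (MIN(m, p)): p = 1
After step 3 (DEC(p)): p = 0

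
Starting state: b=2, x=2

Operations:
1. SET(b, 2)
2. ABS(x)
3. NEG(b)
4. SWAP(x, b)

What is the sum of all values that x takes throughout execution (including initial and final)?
6

Values of x at each step:
Initial: x = 2
After step 1: x = 2
After step 2: x = 2
After step 3: x = 2
After step 4: x = -2
Sum = 2 + 2 + 2 + 2 + -2 = 6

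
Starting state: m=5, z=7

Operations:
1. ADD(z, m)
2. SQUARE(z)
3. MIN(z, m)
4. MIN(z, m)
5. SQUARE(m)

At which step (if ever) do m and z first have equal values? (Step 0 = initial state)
Step 3

m and z first become equal after step 3.

Comparing values at each step:
Initial: m=5, z=7
After step 1: m=5, z=12
After step 2: m=5, z=144
After step 3: m=5, z=5 ← equal!
After step 4: m=5, z=5 ← equal!
After step 5: m=25, z=5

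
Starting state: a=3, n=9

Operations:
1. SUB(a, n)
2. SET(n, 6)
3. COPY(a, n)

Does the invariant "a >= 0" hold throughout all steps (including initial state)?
No, violated after step 1

The invariant is violated after step 1.

State at each step:
Initial: a=3, n=9
After step 1: a=-6, n=9
After step 2: a=-6, n=6
After step 3: a=6, n=6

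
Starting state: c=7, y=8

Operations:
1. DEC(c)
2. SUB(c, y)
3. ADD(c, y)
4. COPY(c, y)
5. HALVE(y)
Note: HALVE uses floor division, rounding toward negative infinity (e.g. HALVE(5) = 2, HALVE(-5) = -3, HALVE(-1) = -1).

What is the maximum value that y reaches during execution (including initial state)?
8

Values of y at each step:
Initial: y = 8 ← maximum
After step 1: y = 8
After step 2: y = 8
After step 3: y = 8
After step 4: y = 8
After step 5: y = 4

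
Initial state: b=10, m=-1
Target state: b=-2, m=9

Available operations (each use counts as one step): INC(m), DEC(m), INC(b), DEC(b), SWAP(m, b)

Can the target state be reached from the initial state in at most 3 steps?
Yes

Path (3 steps): DEC(m) → DEC(b) → SWAP(m, b)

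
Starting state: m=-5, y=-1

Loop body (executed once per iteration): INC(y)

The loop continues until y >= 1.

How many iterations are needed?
2

Tracing iterations:
Initial: m=-5, y=-1
After iteration 1: m=-5, y=0
After iteration 2: m=-5, y=1
y >= 1 now holds, so the loop exits after 2 iterations.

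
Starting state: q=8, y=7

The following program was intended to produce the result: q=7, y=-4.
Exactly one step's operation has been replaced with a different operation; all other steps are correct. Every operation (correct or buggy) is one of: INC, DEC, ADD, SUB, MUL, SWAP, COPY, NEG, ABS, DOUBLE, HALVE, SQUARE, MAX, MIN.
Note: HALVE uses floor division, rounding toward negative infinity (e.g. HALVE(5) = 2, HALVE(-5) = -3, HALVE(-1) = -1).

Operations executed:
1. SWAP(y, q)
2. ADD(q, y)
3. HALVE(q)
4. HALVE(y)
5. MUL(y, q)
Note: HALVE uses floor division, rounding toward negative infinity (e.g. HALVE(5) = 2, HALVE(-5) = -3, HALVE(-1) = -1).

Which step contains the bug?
Step 5

Trace with buggy code:
Initial: q=8, y=7
After step 1: q=7, y=8
After step 2: q=15, y=8
After step 3: q=7, y=8
After step 4: q=7, y=4
After step 5: q=7, y=28
Actual final q=7, y=28 ≠ expected q=7, y=-4.
Step 5 is the only position where a single-operation replacement can produce the expected result.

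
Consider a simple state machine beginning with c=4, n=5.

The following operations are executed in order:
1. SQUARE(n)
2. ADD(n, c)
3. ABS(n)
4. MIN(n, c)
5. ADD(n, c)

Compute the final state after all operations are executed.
{c: 4, n: 8}

Step-by-step execution:
Initial: c=4, n=5
After step 1 (SQUARE(n)): c=4, n=25
After step 2 (ADD(n, c)): c=4, n=29
After step 3 (ABS(n)): c=4, n=29
After step 4 (MIN(n, c)): c=4, n=4
After step 5 (ADD(n, c)): c=4, n=8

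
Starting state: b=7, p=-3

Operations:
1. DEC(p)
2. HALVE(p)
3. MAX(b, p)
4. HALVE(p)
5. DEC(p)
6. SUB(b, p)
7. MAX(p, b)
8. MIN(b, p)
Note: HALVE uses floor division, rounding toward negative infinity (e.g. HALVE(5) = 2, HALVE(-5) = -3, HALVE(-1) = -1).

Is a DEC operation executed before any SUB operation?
Yes

First DEC: step 1
First SUB: step 6
Since 1 < 6, DEC comes first.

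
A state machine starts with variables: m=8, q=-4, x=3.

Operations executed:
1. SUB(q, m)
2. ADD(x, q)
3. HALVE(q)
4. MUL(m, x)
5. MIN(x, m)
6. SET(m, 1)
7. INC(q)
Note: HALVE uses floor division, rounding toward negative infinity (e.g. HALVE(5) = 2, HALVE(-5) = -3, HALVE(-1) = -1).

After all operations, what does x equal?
x = -72

Tracing execution:
Step 1: SUB(q, m) → x = 3
Step 2: ADD(x, q) → x = -9
Step 3: HALVE(q) → x = -9
Step 4: MUL(m, x) → x = -9
Step 5: MIN(x, m) → x = -72
Step 6: SET(m, 1) → x = -72
Step 7: INC(q) → x = -72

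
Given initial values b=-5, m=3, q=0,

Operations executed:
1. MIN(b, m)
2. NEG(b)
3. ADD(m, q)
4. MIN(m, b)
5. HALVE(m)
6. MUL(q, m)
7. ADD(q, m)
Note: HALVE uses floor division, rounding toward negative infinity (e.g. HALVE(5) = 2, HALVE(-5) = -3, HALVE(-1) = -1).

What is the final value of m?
m = 1

Tracing execution:
Step 1: MIN(b, m) → m = 3
Step 2: NEG(b) → m = 3
Step 3: ADD(m, q) → m = 3
Step 4: MIN(m, b) → m = 3
Step 5: HALVE(m) → m = 1
Step 6: MUL(q, m) → m = 1
Step 7: ADD(q, m) → m = 1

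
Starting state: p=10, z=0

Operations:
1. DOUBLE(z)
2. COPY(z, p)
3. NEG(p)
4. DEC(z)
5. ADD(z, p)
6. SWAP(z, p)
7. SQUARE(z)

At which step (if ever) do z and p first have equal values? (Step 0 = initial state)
Step 2

z and p first become equal after step 2.

Comparing values at each step:
Initial: z=0, p=10
After step 1: z=0, p=10
After step 2: z=10, p=10 ← equal!
After step 3: z=10, p=-10
After step 4: z=9, p=-10
After step 5: z=-1, p=-10
After step 6: z=-10, p=-1
After step 7: z=100, p=-1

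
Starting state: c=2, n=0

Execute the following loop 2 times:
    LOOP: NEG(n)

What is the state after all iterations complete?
c=2, n=0

Iteration trace:
Start: c=2, n=0
After iteration 1: c=2, n=0
After iteration 2: c=2, n=0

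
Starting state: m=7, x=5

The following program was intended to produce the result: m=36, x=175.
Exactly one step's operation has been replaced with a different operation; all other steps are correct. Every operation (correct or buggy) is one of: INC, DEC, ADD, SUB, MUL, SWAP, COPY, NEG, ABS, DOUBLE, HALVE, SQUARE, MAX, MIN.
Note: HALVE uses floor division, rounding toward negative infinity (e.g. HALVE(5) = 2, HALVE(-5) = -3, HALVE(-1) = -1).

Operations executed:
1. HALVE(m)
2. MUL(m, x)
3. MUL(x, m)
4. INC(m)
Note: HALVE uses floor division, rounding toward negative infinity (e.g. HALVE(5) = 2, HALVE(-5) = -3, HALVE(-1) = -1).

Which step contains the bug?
Step 1

Trace with buggy code:
Initial: m=7, x=5
After step 1: m=3, x=5
After step 2: m=15, x=5
After step 3: m=15, x=75
After step 4: m=16, x=75
Actual final m=16, x=75 ≠ expected m=36, x=175.
Step 1 is the only position where a single-operation replacement can produce the expected result.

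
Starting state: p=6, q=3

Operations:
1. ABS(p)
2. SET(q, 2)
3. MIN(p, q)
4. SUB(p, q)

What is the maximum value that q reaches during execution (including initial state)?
3

Values of q at each step:
Initial: q = 3 ← maximum
After step 1: q = 3
After step 2: q = 2
After step 3: q = 2
After step 4: q = 2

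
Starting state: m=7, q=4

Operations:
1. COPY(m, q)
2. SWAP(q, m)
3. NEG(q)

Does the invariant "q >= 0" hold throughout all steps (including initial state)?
No, violated after step 3

The invariant is violated after step 3.

State at each step:
Initial: m=7, q=4
After step 1: m=4, q=4
After step 2: m=4, q=4
After step 3: m=4, q=-4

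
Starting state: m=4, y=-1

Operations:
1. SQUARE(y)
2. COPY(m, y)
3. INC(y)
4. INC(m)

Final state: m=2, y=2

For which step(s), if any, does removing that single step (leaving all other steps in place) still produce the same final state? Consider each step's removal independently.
None - removing any single step changes the final result

Testing removal of each single step:
Without step 1: final = m=0, y=0 (different)
Without step 2: final = m=5, y=2 (different)
Without step 3: final = m=2, y=1 (different)
Without step 4: final = m=1, y=2 (different)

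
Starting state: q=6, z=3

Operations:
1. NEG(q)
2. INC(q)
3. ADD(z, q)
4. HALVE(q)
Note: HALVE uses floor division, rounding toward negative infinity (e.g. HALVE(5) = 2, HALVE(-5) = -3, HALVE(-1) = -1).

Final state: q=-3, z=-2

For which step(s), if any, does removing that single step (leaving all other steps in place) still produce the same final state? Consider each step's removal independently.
None - removing any single step changes the final result

Testing removal of each single step:
Without step 1: final = q=3, z=10 (different)
Without step 2: final = q=-3, z=-3 (different)
Without step 3: final = q=-3, z=3 (different)
Without step 4: final = q=-5, z=-2 (different)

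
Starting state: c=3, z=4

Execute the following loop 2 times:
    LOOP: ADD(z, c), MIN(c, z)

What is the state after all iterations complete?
c=3, z=10

Iteration trace:
Start: c=3, z=4
After iteration 1: c=3, z=7
After iteration 2: c=3, z=10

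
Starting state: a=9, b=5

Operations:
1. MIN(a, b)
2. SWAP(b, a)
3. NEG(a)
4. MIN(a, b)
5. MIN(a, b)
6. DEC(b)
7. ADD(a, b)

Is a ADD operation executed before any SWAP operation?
No

First ADD: step 7
First SWAP: step 2
Since 7 > 2, SWAP comes first.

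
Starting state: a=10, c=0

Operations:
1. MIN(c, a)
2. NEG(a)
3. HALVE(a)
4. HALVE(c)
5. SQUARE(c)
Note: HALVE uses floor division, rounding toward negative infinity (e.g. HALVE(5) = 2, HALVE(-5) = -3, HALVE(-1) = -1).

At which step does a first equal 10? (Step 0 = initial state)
Step 0

Tracing a:
Initial: a = 10 ← first occurrence
After step 1: a = 10
After step 2: a = -10
After step 3: a = -5
After step 4: a = -5
After step 5: a = -5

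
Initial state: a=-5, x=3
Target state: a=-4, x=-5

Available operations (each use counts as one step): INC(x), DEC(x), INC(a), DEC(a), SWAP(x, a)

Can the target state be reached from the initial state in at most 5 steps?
No

The target state cannot be reached within 5 steps.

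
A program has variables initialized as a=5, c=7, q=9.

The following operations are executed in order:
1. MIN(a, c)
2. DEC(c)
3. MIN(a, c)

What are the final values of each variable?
{a: 5, c: 6, q: 9}

Step-by-step execution:
Initial: a=5, c=7, q=9
After step 1 (MIN(a, c)): a=5, c=7, q=9
After step 2 (DEC(c)): a=5, c=6, q=9
After step 3 (MIN(a, c)): a=5, c=6, q=9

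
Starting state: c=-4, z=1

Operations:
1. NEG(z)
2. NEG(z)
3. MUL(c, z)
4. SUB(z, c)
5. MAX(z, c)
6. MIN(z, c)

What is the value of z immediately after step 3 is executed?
z = 1

Tracing z through execution:
Initial: z = 1
After step 1 (NEG(z)): z = -1
After step 2 (NEG(z)): z = 1
After step 3 (MUL(c, z)): z = 1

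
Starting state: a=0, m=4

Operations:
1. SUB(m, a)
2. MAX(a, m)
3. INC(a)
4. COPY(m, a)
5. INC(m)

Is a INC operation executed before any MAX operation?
No

First INC: step 3
First MAX: step 2
Since 3 > 2, MAX comes first.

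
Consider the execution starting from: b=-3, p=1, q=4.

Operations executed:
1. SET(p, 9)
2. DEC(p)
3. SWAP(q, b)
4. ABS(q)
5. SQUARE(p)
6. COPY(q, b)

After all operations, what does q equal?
q = 4

Tracing execution:
Step 1: SET(p, 9) → q = 4
Step 2: DEC(p) → q = 4
Step 3: SWAP(q, b) → q = -3
Step 4: ABS(q) → q = 3
Step 5: SQUARE(p) → q = 3
Step 6: COPY(q, b) → q = 4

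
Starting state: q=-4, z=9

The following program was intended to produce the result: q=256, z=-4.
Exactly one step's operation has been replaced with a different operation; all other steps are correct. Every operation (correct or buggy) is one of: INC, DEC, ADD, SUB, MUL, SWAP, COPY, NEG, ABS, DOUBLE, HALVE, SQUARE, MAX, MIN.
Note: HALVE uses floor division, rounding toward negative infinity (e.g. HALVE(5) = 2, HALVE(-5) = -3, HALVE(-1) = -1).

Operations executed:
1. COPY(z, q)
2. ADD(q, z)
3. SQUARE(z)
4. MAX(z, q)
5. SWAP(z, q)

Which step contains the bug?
Step 2

Trace with buggy code:
Initial: q=-4, z=9
After step 1: q=-4, z=-4
After step 2: q=-8, z=-4
After step 3: q=-8, z=16
After step 4: q=-8, z=16
After step 5: q=16, z=-8
Actual final q=16, z=-8 ≠ expected q=256, z=-4.
Step 2 is the only position where a single-operation replacement can produce the expected result.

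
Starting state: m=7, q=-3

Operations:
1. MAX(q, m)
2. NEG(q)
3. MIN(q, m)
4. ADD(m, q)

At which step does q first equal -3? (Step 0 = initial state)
Step 0

Tracing q:
Initial: q = -3 ← first occurrence
After step 1: q = 7
After step 2: q = -7
After step 3: q = -7
After step 4: q = -7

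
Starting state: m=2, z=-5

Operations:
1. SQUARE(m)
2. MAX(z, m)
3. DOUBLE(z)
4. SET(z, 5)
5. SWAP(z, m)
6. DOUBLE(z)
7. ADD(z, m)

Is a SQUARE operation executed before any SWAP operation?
Yes

First SQUARE: step 1
First SWAP: step 5
Since 1 < 5, SQUARE comes first.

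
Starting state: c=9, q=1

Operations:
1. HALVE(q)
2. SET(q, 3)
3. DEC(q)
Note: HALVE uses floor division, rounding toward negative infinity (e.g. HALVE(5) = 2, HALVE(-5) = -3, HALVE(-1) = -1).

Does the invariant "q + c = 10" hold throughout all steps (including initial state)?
No, violated after step 1

The invariant is violated after step 1.

State at each step:
Initial: c=9, q=1
After step 1: c=9, q=0
After step 2: c=9, q=3
After step 3: c=9, q=2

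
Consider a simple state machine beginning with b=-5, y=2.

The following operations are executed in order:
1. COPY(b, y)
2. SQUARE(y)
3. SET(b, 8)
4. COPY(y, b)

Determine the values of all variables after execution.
{b: 8, y: 8}

Step-by-step execution:
Initial: b=-5, y=2
After step 1 (COPY(b, y)): b=2, y=2
After step 2 (SQUARE(y)): b=2, y=4
After step 3 (SET(b, 8)): b=8, y=4
After step 4 (COPY(y, b)): b=8, y=8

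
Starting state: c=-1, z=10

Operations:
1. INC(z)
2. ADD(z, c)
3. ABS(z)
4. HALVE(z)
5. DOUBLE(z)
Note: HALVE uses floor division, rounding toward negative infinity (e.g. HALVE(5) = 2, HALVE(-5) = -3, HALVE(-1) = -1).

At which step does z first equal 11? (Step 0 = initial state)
Step 1

Tracing z:
Initial: z = 10
After step 1: z = 11 ← first occurrence
After step 2: z = 10
After step 3: z = 10
After step 4: z = 5
After step 5: z = 10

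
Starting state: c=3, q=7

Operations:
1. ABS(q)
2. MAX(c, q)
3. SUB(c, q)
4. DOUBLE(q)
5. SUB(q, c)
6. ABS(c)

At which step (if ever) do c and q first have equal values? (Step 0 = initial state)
Step 2

c and q first become equal after step 2.

Comparing values at each step:
Initial: c=3, q=7
After step 1: c=3, q=7
After step 2: c=7, q=7 ← equal!
After step 3: c=0, q=7
After step 4: c=0, q=14
After step 5: c=0, q=14
After step 6: c=0, q=14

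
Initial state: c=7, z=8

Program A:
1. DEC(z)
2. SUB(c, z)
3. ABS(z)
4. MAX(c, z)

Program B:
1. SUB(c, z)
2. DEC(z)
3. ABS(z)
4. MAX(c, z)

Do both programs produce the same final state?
Yes

Program A final state: c=7, z=7
Program B final state: c=7, z=7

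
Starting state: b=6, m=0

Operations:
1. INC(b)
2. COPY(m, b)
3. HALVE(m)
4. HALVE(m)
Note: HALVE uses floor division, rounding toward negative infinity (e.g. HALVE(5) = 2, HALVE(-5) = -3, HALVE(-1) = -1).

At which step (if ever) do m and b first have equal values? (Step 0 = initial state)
Step 2

m and b first become equal after step 2.

Comparing values at each step:
Initial: m=0, b=6
After step 1: m=0, b=7
After step 2: m=7, b=7 ← equal!
After step 3: m=3, b=7
After step 4: m=1, b=7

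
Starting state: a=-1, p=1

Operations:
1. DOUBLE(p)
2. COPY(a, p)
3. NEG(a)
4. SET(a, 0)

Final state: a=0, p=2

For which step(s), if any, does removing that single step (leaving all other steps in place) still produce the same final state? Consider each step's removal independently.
Step(s) 2, 3

Testing removal of each single step:
Without step 1: final = a=0, p=1 (different)
Without step 2: final = a=0, p=2 (same)
Without step 3: final = a=0, p=2 (same)
Without step 4: final = a=-2, p=2 (different)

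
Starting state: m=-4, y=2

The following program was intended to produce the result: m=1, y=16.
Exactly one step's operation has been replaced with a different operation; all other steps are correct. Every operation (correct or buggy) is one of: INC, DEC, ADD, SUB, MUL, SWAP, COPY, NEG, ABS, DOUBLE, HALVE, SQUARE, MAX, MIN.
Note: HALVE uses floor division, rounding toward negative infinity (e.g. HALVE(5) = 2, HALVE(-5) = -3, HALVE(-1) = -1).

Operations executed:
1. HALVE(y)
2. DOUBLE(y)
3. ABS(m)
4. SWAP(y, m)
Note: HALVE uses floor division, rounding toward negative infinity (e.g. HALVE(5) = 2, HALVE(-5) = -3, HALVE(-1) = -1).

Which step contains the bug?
Step 2

Trace with buggy code:
Initial: m=-4, y=2
After step 1: m=-4, y=1
After step 2: m=-4, y=2
After step 3: m=4, y=2
After step 4: m=2, y=4
Actual final m=2, y=4 ≠ expected m=1, y=16.
Step 2 is the only position where a single-operation replacement can produce the expected result.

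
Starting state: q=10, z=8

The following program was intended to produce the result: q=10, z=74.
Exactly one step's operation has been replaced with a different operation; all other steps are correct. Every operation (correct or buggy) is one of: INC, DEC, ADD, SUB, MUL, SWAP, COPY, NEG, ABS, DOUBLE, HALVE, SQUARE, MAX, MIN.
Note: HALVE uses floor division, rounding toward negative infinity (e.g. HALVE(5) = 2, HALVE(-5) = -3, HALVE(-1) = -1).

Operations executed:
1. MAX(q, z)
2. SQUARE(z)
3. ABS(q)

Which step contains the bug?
Step 3

Trace with buggy code:
Initial: q=10, z=8
After step 1: q=10, z=8
After step 2: q=10, z=64
After step 3: q=10, z=64
Actual final q=10, z=64 ≠ expected q=10, z=74.
Step 3 is the only position where a single-operation replacement can produce the expected result.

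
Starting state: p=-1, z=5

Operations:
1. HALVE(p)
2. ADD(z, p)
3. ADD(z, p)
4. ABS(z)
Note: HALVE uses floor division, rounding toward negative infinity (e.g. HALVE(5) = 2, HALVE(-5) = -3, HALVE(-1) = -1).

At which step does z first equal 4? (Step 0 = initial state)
Step 2

Tracing z:
Initial: z = 5
After step 1: z = 5
After step 2: z = 4 ← first occurrence
After step 3: z = 3
After step 4: z = 3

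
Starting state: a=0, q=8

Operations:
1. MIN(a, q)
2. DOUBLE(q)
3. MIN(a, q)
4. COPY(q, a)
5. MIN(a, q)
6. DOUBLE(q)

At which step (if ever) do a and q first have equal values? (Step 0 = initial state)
Step 4

a and q first become equal after step 4.

Comparing values at each step:
Initial: a=0, q=8
After step 1: a=0, q=8
After step 2: a=0, q=16
After step 3: a=0, q=16
After step 4: a=0, q=0 ← equal!
After step 5: a=0, q=0 ← equal!
After step 6: a=0, q=0 ← equal!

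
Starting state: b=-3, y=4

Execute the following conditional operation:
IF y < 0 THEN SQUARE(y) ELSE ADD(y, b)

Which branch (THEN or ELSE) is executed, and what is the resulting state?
Branch: ELSE, Final state: b=-3, y=1

Evaluating condition: y < 0
y = 4
Condition is False, so ELSE branch executes
After ADD(y, b): b=-3, y=1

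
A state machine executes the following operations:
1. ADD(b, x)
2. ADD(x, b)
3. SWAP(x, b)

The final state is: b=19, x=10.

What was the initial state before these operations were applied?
b=1, x=9

Working backwards:
Final state: b=19, x=10
Before step 3 (SWAP(x, b)): b=10, x=19
Before step 2 (ADD(x, b)): b=10, x=9
Before step 1 (ADD(b, x)): b=1, x=9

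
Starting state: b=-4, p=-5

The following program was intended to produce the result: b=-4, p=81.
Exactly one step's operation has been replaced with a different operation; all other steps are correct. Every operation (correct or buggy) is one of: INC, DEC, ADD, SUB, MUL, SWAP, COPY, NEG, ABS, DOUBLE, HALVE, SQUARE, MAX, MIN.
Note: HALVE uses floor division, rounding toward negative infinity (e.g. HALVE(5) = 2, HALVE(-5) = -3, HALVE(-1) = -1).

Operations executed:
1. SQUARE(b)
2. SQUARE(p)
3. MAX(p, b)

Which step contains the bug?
Step 1

Trace with buggy code:
Initial: b=-4, p=-5
After step 1: b=16, p=-5
After step 2: b=16, p=25
After step 3: b=16, p=25
Actual final b=16, p=25 ≠ expected b=-4, p=81.
Step 1 is the only position where a single-operation replacement can produce the expected result.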